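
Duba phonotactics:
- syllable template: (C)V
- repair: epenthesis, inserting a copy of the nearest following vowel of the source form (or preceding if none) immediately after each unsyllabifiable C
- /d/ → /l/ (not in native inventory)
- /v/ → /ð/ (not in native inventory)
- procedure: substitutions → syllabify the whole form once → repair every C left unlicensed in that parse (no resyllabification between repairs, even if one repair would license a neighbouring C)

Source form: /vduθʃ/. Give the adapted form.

Substitution: /v/ → /ð/, /d/ → /l/, giving /ðluθʃ/.
Under (C)V, the unsyllabifiable consonants are /ð/, /θ/, /ʃ/ (no codas are permitted; onsets are limited to one consonant).
Epenthesis after each stranded consonant: /ð/ → /ðu/, /θ/ → /θu/, /ʃ/ → /ʃu/.

ðuluθuʃu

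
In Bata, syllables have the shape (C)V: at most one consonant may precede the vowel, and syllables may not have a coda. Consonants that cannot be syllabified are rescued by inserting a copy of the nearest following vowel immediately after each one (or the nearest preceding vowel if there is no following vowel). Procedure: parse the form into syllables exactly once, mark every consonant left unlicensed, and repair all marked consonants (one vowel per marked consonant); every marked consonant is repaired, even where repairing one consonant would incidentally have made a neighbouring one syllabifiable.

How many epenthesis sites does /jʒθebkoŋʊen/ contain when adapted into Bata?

4

The unsyllabifiable consonants are /j/, /ʒ/, /b/, /n/; each receives one epenthetic vowel.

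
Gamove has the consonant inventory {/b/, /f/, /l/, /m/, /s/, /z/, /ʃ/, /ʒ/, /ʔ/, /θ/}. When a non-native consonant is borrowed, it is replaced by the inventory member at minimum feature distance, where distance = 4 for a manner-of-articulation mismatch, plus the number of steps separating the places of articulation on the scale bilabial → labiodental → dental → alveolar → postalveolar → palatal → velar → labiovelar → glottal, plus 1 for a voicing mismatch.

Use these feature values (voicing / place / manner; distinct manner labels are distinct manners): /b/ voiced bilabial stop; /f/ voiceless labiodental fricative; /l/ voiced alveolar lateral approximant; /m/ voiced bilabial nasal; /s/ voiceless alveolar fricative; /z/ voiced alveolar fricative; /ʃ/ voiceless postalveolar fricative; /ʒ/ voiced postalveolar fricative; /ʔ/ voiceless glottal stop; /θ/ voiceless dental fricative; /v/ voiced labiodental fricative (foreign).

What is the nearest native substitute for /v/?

/f/ is closest: same manner (fricative), place distance 0 (labiodental→labiodental), voicing differs (+1); total 1. Next closest is /z/ at distance 2.

f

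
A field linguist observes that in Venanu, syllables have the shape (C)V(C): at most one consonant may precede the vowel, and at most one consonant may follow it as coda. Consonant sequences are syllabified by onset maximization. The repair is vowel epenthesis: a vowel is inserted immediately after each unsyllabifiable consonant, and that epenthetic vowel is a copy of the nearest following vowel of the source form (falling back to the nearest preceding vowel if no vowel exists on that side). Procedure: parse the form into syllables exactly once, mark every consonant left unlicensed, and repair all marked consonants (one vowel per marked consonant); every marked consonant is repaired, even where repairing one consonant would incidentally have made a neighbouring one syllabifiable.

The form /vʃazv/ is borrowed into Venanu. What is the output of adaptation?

vaʃazva

The consonants /v/, /v/ cannot be parsed into a legal (C)V(C) syllable (at most one coda consonant is licensed; onsets are limited to one consonant).
Epenthesis after each stranded consonant: /v/ → /va/, /v/ → /va/.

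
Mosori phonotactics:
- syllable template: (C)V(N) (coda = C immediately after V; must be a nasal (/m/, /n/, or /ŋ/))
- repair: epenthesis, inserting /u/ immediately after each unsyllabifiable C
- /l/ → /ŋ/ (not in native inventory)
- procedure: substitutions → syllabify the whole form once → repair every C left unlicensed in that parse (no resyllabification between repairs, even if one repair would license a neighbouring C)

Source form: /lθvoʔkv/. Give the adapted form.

ŋuθuvoʔukuvu

Substitution: /l/ → /ŋ/, giving /ŋθvoʔkv/.
Syllabifying with onset maximization leaves /ŋ/, /θ/, /ʔ/, /k/, /v/ stranded (only a nasal (/m/, /n/, or /ŋ/) is licensed in coda position; onsets are limited to one consonant).
Inserting the epenthetic vowel yields /ŋ/ → /ŋu/, /θ/ → /θu/, /ʔ/ → /ʔu/, /k/ → /ku/, /v/ → /vu/.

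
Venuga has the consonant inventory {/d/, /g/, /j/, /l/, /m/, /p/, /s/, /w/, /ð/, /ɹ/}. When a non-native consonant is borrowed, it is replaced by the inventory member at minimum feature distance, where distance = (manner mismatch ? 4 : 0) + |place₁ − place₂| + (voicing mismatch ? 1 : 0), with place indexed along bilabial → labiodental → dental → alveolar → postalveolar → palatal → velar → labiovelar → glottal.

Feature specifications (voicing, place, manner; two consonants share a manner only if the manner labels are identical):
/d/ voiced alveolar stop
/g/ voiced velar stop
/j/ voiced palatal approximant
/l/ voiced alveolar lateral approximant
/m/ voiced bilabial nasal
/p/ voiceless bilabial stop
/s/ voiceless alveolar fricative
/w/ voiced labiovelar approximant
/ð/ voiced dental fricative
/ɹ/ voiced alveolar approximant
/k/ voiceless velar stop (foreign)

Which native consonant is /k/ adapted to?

g

/g/ is closest: same manner (stop), place distance 0 (velar→velar), voicing differs (+1); total 1. Next closest is /d/ at distance 4.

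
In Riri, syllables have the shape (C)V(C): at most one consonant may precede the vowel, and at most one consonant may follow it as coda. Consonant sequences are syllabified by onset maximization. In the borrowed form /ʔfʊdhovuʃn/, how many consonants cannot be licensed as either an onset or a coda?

The consonants /ʔ/, /n/ cannot be parsed into a legal (C)V(C) syllable (at most one coda consonant is licensed; onsets are limited to one consonant).

2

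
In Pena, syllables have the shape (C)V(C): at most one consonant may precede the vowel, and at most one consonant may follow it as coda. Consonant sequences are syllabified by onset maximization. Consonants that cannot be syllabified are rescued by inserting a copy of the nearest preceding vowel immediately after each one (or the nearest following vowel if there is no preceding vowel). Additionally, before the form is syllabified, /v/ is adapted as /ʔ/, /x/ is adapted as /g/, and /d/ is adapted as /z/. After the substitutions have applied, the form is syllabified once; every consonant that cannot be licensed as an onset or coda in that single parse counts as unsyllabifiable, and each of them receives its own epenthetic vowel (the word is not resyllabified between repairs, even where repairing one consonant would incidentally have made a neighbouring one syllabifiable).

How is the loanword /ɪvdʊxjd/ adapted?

Substitution: /v/ → /ʔ/, /d/ → /z/, /x/ → /g/, giving /ɪʔzʊgjz/.
Syllabifying with onset maximization leaves /j/, /z/ stranded (at most one coda consonant is licensed; onsets are limited to one consonant).
Inserting the epenthetic vowel yields /j/ → /jʊ/, /z/ → /zʊ/.

ɪʔzʊgjʊzʊ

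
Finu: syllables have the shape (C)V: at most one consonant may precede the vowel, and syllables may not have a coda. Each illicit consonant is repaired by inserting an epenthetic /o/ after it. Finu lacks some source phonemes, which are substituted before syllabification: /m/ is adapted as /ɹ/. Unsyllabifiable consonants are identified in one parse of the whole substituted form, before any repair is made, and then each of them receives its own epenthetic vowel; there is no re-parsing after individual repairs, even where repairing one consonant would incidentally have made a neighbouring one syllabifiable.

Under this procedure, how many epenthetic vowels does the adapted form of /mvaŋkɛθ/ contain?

After substitution the input is /ɹvaŋkɛθ/.
The unsyllabifiable consonants are /ɹ/, /ŋ/, /θ/; each receives one epenthetic vowel.

3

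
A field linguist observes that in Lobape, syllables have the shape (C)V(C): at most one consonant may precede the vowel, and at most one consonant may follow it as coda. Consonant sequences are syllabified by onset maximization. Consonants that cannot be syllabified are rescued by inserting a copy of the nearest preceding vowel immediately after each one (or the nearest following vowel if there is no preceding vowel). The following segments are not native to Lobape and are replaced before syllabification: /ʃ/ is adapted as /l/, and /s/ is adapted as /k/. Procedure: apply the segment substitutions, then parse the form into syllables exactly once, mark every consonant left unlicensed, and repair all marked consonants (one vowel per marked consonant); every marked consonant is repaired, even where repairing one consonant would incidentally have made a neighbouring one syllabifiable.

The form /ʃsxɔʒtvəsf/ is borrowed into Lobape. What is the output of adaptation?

Substitution: /ʃ/ → /l/, /s/ → /k/, giving /lkxɔʒtvəkf/.
Syllabifying with onset maximization leaves /l/, /k/, /t/, /f/ stranded (at most one coda consonant is licensed; onsets are limited to one consonant).
Inserting the epenthetic vowel yields /l/ → /lɔ/, /k/ → /kɔ/, /t/ → /tɔ/, /f/ → /fə/.

lɔkɔxɔʒtɔvəkfə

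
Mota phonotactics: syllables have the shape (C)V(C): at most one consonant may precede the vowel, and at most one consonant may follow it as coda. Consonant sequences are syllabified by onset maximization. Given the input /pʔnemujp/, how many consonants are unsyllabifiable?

3

The consonants /p/, /ʔ/, /p/ cannot be parsed into a legal (C)V(C) syllable (at most one coda consonant is licensed; onsets are limited to one consonant).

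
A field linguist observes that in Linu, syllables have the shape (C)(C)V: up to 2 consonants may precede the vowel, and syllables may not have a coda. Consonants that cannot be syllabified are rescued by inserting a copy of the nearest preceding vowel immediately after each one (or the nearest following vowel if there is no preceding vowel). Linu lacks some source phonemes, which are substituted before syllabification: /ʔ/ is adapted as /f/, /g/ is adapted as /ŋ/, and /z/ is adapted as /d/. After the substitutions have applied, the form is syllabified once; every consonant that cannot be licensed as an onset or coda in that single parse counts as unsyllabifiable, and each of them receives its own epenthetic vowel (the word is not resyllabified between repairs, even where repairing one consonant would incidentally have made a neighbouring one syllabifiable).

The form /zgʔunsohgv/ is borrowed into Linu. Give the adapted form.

Substitution: /z/ → /d/, /g/ → /ŋ/, /ʔ/ → /f/, giving /dŋfunsohŋv/.
Syllabifying with onset maximization leaves /d/, /h/, /ŋ/, /v/ stranded (no codas are permitted; onsets may contain at most 2 consonants).
Each unlicensed consonant becomes the onset of a new syllable: /d/ → /du/, /h/ → /ho/, /ŋ/ → /ŋo/, /v/ → /vo/.

duŋfunsohoŋovo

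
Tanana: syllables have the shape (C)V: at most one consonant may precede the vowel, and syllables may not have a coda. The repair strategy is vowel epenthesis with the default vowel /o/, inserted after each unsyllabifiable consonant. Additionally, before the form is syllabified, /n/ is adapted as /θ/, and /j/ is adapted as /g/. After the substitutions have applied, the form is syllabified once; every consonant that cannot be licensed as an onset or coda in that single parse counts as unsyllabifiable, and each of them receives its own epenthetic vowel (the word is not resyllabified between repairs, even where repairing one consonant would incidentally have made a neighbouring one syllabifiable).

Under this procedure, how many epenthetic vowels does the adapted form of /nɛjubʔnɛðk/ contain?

After substitution the input is /θɛgubʔθɛðk/.
The unsyllabifiable consonants are /b/, /ʔ/, /ð/, /k/; each receives one epenthetic vowel.

4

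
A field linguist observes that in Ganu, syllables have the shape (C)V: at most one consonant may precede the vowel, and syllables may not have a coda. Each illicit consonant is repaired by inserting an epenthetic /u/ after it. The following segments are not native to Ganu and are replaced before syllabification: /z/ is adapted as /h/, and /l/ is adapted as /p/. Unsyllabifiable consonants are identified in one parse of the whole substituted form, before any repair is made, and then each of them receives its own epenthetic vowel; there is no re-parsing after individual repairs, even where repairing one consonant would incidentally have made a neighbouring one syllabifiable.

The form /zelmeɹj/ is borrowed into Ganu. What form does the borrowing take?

hepumeɹuju

Substitution: /z/ → /h/, /l/ → /p/, giving /hepmeɹj/.
Syllabifying with onset maximization leaves /p/, /ɹ/, /j/ stranded (no codas are permitted; onsets are limited to one consonant).
Inserting the epenthetic vowel yields /p/ → /pu/, /ɹ/ → /ɹu/, /j/ → /ju/.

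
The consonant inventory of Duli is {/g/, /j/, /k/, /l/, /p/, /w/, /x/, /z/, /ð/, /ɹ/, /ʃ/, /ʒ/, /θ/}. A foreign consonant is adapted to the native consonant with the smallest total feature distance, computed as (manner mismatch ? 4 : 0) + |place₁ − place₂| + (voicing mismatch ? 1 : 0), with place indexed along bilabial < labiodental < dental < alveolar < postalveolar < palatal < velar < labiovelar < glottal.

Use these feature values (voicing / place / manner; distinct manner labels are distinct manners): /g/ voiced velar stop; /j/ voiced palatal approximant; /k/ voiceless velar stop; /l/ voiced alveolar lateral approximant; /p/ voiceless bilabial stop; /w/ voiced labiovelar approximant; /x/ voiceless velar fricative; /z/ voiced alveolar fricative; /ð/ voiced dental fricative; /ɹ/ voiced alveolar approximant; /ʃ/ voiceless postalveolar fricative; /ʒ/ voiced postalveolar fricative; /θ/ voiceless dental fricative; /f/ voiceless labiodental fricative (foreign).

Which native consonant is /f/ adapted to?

θ

/θ/ is closest: same manner (fricative), place distance 1 (labiodental→dental), same voicing; total 1. Next closest is /ð/ at distance 2.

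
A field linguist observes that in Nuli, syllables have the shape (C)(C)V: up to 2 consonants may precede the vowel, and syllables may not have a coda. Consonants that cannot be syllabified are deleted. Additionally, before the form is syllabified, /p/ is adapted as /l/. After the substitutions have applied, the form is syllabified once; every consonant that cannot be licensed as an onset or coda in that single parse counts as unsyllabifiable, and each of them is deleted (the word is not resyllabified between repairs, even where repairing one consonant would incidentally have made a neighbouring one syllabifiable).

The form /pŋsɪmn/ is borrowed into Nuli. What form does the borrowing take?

Substitution: /p/ → /l/, giving /lŋsɪmn/.
Syllabifying with onset maximization leaves /l/, /m/, /n/ stranded (no codas are permitted; onsets may contain at most 2 consonants).
Deletion applies to /l/, /m/, /n/.

ŋsɪ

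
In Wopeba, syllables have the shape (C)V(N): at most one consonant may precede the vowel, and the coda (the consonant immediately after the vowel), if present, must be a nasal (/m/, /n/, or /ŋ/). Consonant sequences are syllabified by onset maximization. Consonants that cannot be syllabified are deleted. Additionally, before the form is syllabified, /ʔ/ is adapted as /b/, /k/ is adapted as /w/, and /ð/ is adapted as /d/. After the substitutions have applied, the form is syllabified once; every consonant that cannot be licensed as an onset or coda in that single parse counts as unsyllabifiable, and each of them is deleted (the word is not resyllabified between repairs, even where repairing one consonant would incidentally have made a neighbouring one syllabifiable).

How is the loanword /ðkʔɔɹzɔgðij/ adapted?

bɔzɔdi

Substitution: /ð/ → /d/, /k/ → /w/, /ʔ/ → /b/, giving /dwbɔɹzɔgdij/.
Under (C)V(N), the unsyllabifiable consonants are /d/, /w/, /ɹ/, /g/, /j/ (only a nasal (/m/, /n/, or /ŋ/) is licensed in coda position; onsets are limited to one consonant).
Deleting the stranded consonants removes /d/, /w/, /ɹ/, /g/, /j/.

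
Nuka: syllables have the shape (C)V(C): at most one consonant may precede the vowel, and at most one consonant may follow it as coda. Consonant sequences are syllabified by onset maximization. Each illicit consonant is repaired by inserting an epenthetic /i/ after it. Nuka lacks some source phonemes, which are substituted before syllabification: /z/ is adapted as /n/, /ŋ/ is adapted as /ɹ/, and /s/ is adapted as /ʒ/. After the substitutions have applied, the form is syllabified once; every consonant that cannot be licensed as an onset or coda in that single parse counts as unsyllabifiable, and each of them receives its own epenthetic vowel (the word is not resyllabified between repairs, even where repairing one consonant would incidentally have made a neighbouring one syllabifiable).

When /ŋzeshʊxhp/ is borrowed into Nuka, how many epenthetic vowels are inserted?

3

After substitution the input is /ɹneʒhʊxhp/.
The unsyllabifiable consonants are /ɹ/, /h/, /p/; each receives one epenthetic vowel.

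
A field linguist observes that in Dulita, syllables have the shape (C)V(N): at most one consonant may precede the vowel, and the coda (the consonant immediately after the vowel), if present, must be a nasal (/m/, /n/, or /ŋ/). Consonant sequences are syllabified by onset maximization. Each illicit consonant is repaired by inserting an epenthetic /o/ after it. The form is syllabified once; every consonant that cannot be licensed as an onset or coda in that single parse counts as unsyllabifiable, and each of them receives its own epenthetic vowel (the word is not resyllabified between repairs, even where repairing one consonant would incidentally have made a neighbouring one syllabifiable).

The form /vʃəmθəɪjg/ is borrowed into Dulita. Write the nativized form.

The consonants /v/, /j/, /g/ cannot be parsed into a legal (C)V(N) syllable (only a nasal (/m/, /n/, or /ŋ/) is licensed in coda position; onsets are limited to one consonant).
Each unlicensed consonant becomes the onset of a new syllable: /v/ → /vo/, /j/ → /jo/, /g/ → /go/.

voʃəmθəɪjogo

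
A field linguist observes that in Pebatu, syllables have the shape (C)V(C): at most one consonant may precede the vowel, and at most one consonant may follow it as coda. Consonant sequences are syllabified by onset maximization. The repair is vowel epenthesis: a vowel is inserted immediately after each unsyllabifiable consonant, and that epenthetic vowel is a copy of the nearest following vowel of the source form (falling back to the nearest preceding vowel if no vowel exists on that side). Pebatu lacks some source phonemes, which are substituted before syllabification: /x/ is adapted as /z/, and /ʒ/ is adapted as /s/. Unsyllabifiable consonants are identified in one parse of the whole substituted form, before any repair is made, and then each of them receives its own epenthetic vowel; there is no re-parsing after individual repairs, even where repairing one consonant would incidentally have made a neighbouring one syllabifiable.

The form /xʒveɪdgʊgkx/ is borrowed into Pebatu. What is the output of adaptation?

zeseveɪdgʊgkʊzʊ

Substitution: /x/ → /z/, /ʒ/ → /s/, giving /zsveɪdgʊgkz/.
The consonants /z/, /s/, /k/, /z/ cannot be parsed into a legal (C)V(C) syllable (at most one coda consonant is licensed; onsets are limited to one consonant).
Inserting the epenthetic vowel yields /z/ → /ze/, /s/ → /se/, /k/ → /kʊ/, /z/ → /zʊ/.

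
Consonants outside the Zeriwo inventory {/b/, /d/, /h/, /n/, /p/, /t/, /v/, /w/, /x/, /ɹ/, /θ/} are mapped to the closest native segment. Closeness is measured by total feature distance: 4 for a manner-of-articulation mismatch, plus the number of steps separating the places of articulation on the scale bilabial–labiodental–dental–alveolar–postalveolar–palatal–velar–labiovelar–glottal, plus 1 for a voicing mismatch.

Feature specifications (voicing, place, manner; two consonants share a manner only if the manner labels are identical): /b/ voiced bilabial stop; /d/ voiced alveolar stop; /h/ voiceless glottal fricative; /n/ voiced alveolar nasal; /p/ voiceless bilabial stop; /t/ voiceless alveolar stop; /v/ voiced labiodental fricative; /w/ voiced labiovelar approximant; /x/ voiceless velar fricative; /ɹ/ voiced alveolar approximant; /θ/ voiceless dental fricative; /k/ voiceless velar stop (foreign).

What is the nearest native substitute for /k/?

t

/t/ is closest: same manner (stop), place distance 3 (velar→alveolar), same voicing; total 3. Next closest is /d/ at distance 4.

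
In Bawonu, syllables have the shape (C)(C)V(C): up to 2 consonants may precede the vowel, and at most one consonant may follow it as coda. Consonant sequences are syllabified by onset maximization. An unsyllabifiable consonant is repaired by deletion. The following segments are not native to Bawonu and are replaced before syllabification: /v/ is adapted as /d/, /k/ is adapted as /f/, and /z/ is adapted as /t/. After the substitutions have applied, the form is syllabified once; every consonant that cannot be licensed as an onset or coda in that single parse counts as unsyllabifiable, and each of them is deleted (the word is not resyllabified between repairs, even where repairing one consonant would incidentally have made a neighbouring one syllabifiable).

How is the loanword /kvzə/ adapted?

dtə

Substitution: /k/ → /f/, /v/ → /d/, /z/ → /t/, giving /fdtə/.
Under (C)(C)V(C), the unsyllabifiable consonants are /f/ (at most one coda consonant is licensed; onsets may contain at most 2 consonants).
Deleting the stranded consonants removes /f/.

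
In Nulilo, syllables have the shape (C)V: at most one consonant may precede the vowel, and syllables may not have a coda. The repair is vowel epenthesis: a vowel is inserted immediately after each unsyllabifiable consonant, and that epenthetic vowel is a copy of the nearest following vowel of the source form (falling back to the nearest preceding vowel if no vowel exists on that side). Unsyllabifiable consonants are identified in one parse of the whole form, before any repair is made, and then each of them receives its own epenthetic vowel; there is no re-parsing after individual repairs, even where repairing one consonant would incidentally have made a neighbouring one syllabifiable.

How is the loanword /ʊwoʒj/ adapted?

Syllabifying with onset maximization leaves /ʒ/, /j/ stranded (no codas are permitted; onsets are limited to one consonant).
Each unlicensed consonant becomes the onset of a new syllable: /ʒ/ → /ʒo/, /j/ → /jo/.

ʊwoʒojo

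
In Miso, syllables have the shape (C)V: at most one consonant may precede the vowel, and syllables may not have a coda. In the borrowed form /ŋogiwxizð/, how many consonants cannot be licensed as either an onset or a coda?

Syllabifying with onset maximization leaves /w/, /z/, /ð/ stranded (no codas are permitted; onsets are limited to one consonant).

3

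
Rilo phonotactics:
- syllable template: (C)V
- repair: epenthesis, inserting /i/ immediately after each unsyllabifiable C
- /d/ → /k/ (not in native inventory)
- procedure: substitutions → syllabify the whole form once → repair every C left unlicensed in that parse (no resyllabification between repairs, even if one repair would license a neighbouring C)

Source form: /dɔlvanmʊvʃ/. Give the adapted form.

kɔlivanimʊviʃi

Substitution: /d/ → /k/, giving /kɔlvanmʊvʃ/.
Syllabifying with onset maximization leaves /l/, /n/, /v/, /ʃ/ stranded (no codas are permitted; onsets are limited to one consonant).
Epenthesis after each stranded consonant: /l/ → /li/, /n/ → /ni/, /v/ → /vi/, /ʃ/ → /ʃi/.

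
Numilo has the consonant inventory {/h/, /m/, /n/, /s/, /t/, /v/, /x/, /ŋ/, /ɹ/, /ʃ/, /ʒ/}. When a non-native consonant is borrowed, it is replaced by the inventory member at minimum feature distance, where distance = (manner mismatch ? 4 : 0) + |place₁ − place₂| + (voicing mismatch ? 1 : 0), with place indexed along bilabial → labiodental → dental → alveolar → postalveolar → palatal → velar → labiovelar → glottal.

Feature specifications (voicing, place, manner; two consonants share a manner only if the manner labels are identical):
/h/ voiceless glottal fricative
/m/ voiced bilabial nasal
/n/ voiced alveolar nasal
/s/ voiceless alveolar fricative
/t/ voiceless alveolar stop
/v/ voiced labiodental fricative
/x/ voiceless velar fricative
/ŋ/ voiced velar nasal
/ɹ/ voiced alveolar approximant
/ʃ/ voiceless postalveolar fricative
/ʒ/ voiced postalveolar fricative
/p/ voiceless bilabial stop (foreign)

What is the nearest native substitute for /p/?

/t/ is closest: same manner (stop), place distance 3 (bilabial→alveolar), same voicing; total 3. Next closest is /m/ at distance 5.

t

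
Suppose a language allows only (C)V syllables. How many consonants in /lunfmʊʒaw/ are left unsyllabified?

Under (C)V, the unsyllabifiable consonants are /n/, /f/, /w/ (no codas are permitted; onsets are limited to one consonant).

3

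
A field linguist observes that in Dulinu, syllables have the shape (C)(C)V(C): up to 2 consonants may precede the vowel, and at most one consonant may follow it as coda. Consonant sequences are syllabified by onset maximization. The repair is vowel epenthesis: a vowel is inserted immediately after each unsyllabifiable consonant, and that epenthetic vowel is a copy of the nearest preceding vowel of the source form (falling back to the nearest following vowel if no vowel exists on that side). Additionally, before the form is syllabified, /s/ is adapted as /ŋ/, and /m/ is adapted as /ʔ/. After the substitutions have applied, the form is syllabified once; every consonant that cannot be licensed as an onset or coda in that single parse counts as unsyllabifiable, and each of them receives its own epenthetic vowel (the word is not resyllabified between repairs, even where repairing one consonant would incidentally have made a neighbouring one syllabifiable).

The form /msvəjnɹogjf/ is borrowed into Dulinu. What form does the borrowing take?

ʔəŋvəjnɹogjofo

Substitution: /m/ → /ʔ/, /s/ → /ŋ/, giving /ʔŋvəjnɹogjf/.
Under (C)(C)V(C), the unsyllabifiable consonants are /ʔ/, /j/, /f/ (at most one coda consonant is licensed; onsets may contain at most 2 consonants).
Inserting the epenthetic vowel yields /ʔ/ → /ʔə/, /j/ → /jo/, /f/ → /fo/.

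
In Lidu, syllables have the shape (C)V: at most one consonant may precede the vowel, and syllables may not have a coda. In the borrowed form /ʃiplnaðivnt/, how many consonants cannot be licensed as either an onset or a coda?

Syllabifying with onset maximization leaves /p/, /l/, /v/, /n/, /t/ stranded (no codas are permitted; onsets are limited to one consonant).

5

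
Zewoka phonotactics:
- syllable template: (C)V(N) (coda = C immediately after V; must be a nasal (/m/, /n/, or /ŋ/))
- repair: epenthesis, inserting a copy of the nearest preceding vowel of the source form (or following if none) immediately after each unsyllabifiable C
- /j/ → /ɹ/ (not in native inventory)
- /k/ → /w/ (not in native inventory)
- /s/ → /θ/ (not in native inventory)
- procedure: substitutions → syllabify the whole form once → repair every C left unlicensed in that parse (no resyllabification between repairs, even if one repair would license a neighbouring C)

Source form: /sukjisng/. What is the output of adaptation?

Substitution: /s/ → /θ/, /k/ → /w/, /j/ → /ɹ/, giving /θuwɹiθng/.
The consonants /w/, /θ/, /n/, /g/ cannot be parsed into a legal (C)V(N) syllable (only a nasal (/m/, /n/, or /ŋ/) is licensed in coda position; onsets are limited to one consonant).
Epenthesis after each stranded consonant: /w/ → /wu/, /θ/ → /θi/, /n/ → /ni/, /g/ → /gi/.

θuwuɹiθinigi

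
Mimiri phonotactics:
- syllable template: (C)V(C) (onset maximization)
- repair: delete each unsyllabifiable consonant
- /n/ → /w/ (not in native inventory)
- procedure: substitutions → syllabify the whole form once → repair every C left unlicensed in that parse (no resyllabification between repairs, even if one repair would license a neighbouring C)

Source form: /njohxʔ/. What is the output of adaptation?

Substitution: /n/ → /w/, giving /wjohxʔ/.
The consonants /w/, /x/, /ʔ/ cannot be parsed into a legal (C)V(C) syllable (at most one coda consonant is licensed; onsets are limited to one consonant).
Deleting the stranded consonants removes /w/, /x/, /ʔ/.

joh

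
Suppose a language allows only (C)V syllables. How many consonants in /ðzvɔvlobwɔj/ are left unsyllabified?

Under (C)V, the unsyllabifiable consonants are /ð/, /z/, /v/, /b/, /j/ (no codas are permitted; onsets are limited to one consonant).

5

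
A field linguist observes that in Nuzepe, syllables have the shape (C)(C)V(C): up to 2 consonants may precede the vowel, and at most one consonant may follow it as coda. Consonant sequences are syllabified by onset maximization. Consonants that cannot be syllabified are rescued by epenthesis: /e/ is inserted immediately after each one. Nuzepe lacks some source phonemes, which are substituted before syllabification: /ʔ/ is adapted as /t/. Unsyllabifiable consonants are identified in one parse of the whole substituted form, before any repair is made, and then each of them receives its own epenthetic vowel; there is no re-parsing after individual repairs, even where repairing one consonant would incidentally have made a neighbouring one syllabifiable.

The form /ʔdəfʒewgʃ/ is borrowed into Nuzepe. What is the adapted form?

Substitution: /ʔ/ → /t/, giving /tdəfʒewgʃ/.
The consonants /g/, /ʃ/ cannot be parsed into a legal (C)(C)V(C) syllable (at most one coda consonant is licensed; onsets may contain at most 2 consonants).
Epenthesis after each stranded consonant: /g/ → /ge/, /ʃ/ → /ʃe/.

tdəfʒewgeʃe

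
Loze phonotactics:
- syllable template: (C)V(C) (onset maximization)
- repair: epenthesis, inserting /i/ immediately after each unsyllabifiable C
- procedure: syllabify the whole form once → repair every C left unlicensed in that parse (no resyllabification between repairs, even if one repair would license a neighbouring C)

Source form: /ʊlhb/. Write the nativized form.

ʊlhibi

The consonants /h/, /b/ cannot be parsed into a legal (C)V(C) syllable (at most one coda consonant is licensed; onsets are limited to one consonant).
Inserting the epenthetic vowel yields /h/ → /hi/, /b/ → /bi/.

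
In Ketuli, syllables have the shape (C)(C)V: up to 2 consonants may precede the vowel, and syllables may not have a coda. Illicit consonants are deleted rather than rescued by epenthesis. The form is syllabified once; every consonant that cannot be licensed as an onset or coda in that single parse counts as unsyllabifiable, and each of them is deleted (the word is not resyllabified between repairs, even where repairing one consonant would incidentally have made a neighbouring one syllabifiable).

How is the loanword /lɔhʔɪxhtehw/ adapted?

The consonants /x/, /h/, /w/ cannot be parsed into a legal (C)(C)V syllable (no codas are permitted; onsets may contain at most 2 consonants).
Deleting the stranded consonants removes /x/, /h/, /w/.

lɔhʔɪhte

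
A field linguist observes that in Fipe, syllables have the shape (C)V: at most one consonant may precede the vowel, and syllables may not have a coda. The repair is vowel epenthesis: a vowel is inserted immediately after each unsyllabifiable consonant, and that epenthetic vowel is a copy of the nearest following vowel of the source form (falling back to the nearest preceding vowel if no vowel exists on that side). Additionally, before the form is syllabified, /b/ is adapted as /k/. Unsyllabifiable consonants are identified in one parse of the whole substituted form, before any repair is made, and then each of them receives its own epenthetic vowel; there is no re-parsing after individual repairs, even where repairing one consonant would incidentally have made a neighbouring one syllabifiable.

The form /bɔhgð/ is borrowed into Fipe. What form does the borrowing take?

Substitution: /b/ → /k/, giving /kɔhgð/.
The consonants /h/, /g/, /ð/ cannot be parsed into a legal (C)V syllable (no codas are permitted; onsets are limited to one consonant).
Inserting the epenthetic vowel yields /h/ → /hɔ/, /g/ → /gɔ/, /ð/ → /ðɔ/.

kɔhɔgɔðɔ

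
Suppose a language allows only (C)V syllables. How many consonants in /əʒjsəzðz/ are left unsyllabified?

Under (C)V, the unsyllabifiable consonants are /ʒ/, /j/, /z/, /ð/, /z/ (no codas are permitted; onsets are limited to one consonant).

5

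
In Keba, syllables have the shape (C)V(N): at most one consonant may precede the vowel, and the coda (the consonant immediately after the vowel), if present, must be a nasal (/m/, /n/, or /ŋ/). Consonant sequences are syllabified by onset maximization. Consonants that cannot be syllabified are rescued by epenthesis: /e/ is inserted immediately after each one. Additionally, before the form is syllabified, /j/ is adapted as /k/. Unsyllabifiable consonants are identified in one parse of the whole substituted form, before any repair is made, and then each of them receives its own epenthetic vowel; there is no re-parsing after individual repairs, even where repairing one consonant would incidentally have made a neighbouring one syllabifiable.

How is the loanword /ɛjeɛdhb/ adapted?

Substitution: /j/ → /k/, giving /ɛkeɛdhb/.
Syllabifying with onset maximization leaves /d/, /h/, /b/ stranded (only a nasal (/m/, /n/, or /ŋ/) is licensed in coda position; onsets are limited to one consonant).
Inserting the epenthetic vowel yields /d/ → /de/, /h/ → /he/, /b/ → /be/.

ɛkeɛdehebe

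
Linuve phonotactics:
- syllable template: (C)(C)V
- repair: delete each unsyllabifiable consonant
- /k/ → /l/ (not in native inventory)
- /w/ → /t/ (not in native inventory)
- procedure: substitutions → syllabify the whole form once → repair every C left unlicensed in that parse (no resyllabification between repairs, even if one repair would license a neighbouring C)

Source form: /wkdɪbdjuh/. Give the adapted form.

ldɪdju

Substitution: /w/ → /t/, /k/ → /l/, giving /tldɪbdjuh/.
Syllabifying with onset maximization leaves /t/, /b/, /h/ stranded (no codas are permitted; onsets may contain at most 2 consonants).
Deletion applies to /t/, /b/, /h/.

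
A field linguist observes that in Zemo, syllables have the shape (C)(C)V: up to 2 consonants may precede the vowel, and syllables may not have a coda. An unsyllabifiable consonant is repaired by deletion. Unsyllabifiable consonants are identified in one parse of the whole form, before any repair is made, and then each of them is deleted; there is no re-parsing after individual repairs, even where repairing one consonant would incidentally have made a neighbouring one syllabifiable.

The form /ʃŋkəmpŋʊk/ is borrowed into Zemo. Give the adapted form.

ŋkəpŋʊ

Syllabifying with onset maximization leaves /ʃ/, /m/, /k/ stranded (no codas are permitted; onsets may contain at most 2 consonants).
Deletion applies to /ʃ/, /m/, /k/.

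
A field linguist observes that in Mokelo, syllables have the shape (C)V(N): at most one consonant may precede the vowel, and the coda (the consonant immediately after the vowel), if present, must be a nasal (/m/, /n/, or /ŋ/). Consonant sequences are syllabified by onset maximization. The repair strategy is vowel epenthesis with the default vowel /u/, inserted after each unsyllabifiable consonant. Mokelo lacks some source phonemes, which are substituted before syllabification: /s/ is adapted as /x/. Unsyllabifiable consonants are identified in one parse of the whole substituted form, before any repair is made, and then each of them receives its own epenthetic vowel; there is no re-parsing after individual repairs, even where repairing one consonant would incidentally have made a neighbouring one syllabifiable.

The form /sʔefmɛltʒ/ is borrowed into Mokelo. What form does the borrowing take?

xuʔefumɛlutuʒu

Substitution: /s/ → /x/, giving /xʔefmɛltʒ/.
The consonants /x/, /f/, /l/, /t/, /ʒ/ cannot be parsed into a legal (C)V(N) syllable (only a nasal (/m/, /n/, or /ŋ/) is licensed in coda position; onsets are limited to one consonant).
Each unlicensed consonant becomes the onset of a new syllable: /x/ → /xu/, /f/ → /fu/, /l/ → /lu/, /t/ → /tu/, /ʒ/ → /ʒu/.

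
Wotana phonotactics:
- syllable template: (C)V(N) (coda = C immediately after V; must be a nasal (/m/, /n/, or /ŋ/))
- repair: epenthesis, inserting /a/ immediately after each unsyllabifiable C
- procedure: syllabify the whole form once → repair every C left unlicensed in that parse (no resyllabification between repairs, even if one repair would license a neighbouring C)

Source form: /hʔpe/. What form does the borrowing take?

haʔape

Syllabifying with onset maximization leaves /h/, /ʔ/ stranded (only a nasal (/m/, /n/, or /ŋ/) is licensed in coda position; onsets are limited to one consonant).
Epenthesis after each stranded consonant: /h/ → /ha/, /ʔ/ → /ʔa/.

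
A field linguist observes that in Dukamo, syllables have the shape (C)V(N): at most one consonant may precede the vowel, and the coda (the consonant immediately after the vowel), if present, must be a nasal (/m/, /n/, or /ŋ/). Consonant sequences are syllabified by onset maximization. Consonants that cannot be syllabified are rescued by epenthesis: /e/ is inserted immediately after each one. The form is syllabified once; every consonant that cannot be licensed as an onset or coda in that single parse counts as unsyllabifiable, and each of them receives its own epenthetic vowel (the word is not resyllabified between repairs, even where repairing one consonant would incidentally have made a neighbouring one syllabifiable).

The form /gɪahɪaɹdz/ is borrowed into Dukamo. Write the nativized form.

Syllabifying with onset maximization leaves /ɹ/, /d/, /z/ stranded (only a nasal (/m/, /n/, or /ŋ/) is licensed in coda position; onsets are limited to one consonant).
Epenthesis after each stranded consonant: /ɹ/ → /ɹe/, /d/ → /de/, /z/ → /ze/.

gɪahɪaɹedeze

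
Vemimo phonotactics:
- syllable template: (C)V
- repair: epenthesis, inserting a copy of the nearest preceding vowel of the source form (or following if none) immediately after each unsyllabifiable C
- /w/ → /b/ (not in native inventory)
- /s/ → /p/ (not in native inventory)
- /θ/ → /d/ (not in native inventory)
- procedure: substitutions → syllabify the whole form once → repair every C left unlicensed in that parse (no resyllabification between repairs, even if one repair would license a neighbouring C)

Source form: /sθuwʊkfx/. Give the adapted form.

Substitution: /s/ → /p/, /θ/ → /d/, /w/ → /b/, giving /pdubʊkfx/.
Syllabifying with onset maximization leaves /p/, /k/, /f/, /x/ stranded (no codas are permitted; onsets are limited to one consonant).
Each unlicensed consonant becomes the onset of a new syllable: /p/ → /pu/, /k/ → /kʊ/, /f/ → /fʊ/, /x/ → /xʊ/.

pudubʊkʊfʊxʊ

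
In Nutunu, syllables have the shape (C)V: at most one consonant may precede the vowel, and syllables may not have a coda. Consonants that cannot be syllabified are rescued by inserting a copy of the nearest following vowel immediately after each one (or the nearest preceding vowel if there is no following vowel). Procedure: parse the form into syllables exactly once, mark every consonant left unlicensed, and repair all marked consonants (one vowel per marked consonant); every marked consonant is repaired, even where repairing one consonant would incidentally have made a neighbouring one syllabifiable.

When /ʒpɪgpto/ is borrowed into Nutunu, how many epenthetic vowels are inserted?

3

The unsyllabifiable consonants are /ʒ/, /g/, /p/; each receives one epenthetic vowel.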